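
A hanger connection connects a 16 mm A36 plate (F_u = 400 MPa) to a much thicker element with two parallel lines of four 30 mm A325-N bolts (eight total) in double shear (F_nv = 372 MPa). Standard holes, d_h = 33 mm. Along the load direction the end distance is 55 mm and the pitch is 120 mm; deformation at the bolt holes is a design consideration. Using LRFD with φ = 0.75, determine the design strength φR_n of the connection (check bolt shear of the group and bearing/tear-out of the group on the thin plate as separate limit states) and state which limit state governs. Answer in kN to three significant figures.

2520 kN (bearing governs)

Bolt shear: A_b = π·30²/4 = 706.9 mm²; R_n = 372 × 706.9 × 8 × 2 / 1000 = 4207 kN → 0.75 × 4207 = 3160 kN.
Bearing (1.2 l_c t F_u ≤ 2.4 d t F_u): upper limit = 2.4·30·16·400 / 1000 = 460.8 kN.
  Edge l_c = 55 − 33/2 = 38.5 → r_n = 295.7 kN; interior l_c = 120 − 33 = 87 → r_n = 460.8 kN.
  R_n,bearing = 2·295.7 + 6·460.8 = 3356 kN → 0.75 × 3356 = 2520 kN.
Bearing governs: 2520 kN.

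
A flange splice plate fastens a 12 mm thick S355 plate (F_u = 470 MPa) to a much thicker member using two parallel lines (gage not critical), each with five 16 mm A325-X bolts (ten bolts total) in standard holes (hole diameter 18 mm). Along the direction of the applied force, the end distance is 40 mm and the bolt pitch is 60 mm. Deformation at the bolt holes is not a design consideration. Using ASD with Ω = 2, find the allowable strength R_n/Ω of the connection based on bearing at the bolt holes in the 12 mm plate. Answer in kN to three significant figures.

1350 kN

Per bolt r_n = 1.5 l_c t F_u ≤ 3.0 d t F_u; upper limit = 3.0 × 16 × 12 × 470 / 1000 = 270.7 kN.
Edge bolt: l_c = 40 − 18/2 = 31 mm → 1.5 × 31 × 12 × 470 / 1000 = 262.3 → r_n = 262.3 kN.
Interior bolts: l_c = 60 − 18 = 42 mm → 1.5 × 42 × 12 × 470 / 1000 = 355.3 → r_n = 270.7 kN.
R_n = 2 × 262.3 + 8 × 270.7 = 2690 kN.
Allowable strength R_n/Ω = 2690 / 2 = 1350 kN.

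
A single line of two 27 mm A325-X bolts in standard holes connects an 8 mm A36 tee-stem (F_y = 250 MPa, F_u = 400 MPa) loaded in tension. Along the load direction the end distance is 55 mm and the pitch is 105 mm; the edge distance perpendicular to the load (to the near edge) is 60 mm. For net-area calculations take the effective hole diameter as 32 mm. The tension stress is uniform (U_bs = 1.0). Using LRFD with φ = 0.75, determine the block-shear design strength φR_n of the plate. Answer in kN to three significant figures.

Shear plane L_v = 55 + 1·105 = 160 mm; A_gv = 160 × 8 = 1280 mm².
A_nv = (160 − 1.5·32) × 8 = 896 mm².
A_nt = (60 − 0.5·32) × 8 = 352 mm².
0.6 F_u A_nv = 215 kN; 0.6 F_y A_gv = 192 kN → shear yielding governs the shear term.
R_n = 192 + 1.0 × 400 × 352 / 1000 = 332.8 kN.
Design strength φR_n = 0.75 × 332.8 = 250 kN.

250 kN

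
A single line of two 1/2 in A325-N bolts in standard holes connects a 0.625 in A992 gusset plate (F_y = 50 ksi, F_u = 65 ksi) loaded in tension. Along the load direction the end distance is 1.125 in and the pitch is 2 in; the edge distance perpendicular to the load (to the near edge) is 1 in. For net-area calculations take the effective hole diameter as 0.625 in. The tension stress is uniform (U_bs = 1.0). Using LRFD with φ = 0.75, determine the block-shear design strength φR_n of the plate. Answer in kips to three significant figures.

Shear plane L_v = 1.125 + 1·2 = 3.125 in; A_gv = 3.125 × 0.625 = 1.953 in².
A_nv = (3.125 − 1.5·0.625) × 0.625 = 1.367 in².
A_nt = (1 − 0.5·0.625) × 0.625 = 0.4297 in².
0.6 F_u A_nv = 53.32 kips; 0.6 F_y A_gv = 58.59 kips → shear rupture governs the shear term.
R_n = 53.32 + 1.0 × 65 × 0.4297 = 81.25 kips.
Design strength φR_n = 0.75 × 81.25 = 60.9 kips.

60.9 kips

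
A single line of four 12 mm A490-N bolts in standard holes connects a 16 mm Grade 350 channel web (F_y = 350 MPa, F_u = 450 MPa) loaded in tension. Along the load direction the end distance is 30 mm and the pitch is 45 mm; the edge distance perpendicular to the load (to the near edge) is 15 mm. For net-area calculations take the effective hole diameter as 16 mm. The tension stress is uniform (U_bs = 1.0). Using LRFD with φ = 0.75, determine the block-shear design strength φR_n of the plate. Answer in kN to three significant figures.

Shear plane L_v = 30 + 3·45 = 165 mm; A_gv = 165 × 16 = 2640 mm².
A_nv = (165 − 3.5·16) × 16 = 1744 mm².
A_nt = (15 − 0.5·16) × 16 = 112 mm².
0.6 F_u A_nv = 470.9 kN; 0.6 F_y A_gv = 554.4 kN → shear rupture governs the shear term.
R_n = 470.9 + 1.0 × 450 × 112 / 1000 = 521.3 kN.
Design strength φR_n = 0.75 × 521.3 = 391 kN.

391 kN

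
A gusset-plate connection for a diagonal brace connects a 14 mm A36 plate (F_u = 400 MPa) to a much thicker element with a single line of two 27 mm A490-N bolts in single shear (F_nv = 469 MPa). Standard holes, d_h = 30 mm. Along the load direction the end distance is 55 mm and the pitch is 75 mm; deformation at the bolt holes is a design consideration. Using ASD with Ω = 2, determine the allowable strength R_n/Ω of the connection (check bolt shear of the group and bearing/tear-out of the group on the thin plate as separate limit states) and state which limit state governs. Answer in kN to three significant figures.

269 kN (bolt shear governs)

Bolt shear: A_b = π·27²/4 = 572.6 mm²; R_n = 469 × 572.6 × 2 × 1 / 1000 = 537.1 kN → 537.1 / 2 = 269 kN.
Bearing (1.2 l_c t F_u ≤ 2.4 d t F_u): upper limit = 2.4·27·14·400 / 1000 = 362.9 kN.
  Edge l_c = 55 − 30/2 = 40 → r_n = 268.8 kN; interior l_c = 75 − 30 = 45 → r_n = 302.4 kN.
  R_n,bearing = 1·268.8 + 1·302.4 = 571.2 kN → 571.2 / 2 = 286 kN.
Bolt shear governs: 269 kN.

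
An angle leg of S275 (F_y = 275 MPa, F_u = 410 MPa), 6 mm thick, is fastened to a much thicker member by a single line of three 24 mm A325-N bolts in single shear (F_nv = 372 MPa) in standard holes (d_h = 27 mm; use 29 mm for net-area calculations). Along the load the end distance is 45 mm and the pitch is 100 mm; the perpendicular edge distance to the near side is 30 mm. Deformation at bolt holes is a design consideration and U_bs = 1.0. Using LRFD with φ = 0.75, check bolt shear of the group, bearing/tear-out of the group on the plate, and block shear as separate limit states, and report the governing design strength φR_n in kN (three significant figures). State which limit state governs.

211 kN (block shear governs)

Bolt shear: A_b = π·24²/4 = 452.4 mm²; R_n = 372 × 452.4 × 3 × 1 / 1000 = 504.9 kN → 0.75 × 504.9 = 379 kN.
Bearing: edge l_c = 31.5, r_n = 92.99 kN; interior l_c = 73, r_n = 141.7 kN; R_n = 92.99 + 2·141.7 = 376.4 kN → 282 kN.
Block shear: A_gv = 1470, A_nv = 1035, A_nt = 93 mm²; R_n = min(0.6F_uA_nv, 0.6F_yA_gv) + U_bs·F_u·A_nt = 280.7 kN → 211 kN.
Block shear governs: 211 kN.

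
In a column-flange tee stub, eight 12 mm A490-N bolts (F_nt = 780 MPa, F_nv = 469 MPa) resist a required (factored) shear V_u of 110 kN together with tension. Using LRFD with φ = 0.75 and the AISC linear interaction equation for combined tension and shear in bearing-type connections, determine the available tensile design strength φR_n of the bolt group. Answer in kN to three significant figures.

A_b = π·12²/4 = 113.1 mm²; f_rv = 110 × 1000 / (8 × 113.1) = 121.6 MPa.
F'_nt = 1.3 F_nt − (F_nt / φF_nv) f_rv = 1.3·780 − (780/(0.75·469))·121.6 = 744.4 MPa, capped at F_nt → F'_nt = 744.4 MPa.
R_n = F'_nt · A_b · n = 744.4 × 113.1 × 8 / 1000 = 673.5 kN.
Design strength φR_n = 0.75 × 673.5 = 505 kN.

505 kN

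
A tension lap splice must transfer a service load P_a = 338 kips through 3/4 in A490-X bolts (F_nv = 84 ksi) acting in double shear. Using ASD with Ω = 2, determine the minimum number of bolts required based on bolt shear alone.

10 bolts

A_b = π·0.75²/4 = 0.4418 in².
Per-bolt allowable strength R_n/Ω = 84 × 0.4418 × 2 / 2 = 37.11 kips.
n ≥ 338 / 37.11 = 9.108 → use 10 bolts.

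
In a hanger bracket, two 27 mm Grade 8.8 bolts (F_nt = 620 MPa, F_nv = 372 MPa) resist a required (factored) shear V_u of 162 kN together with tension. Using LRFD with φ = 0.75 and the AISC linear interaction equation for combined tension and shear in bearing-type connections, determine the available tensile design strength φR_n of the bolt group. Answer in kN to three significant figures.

A_b = π·27²/4 = 572.6 mm²; f_rv = 162 × 1000 / (2 × 572.6) = 141.5 MPa.
F'_nt = 1.3 F_nt − (F_nt / φF_nv) f_rv = 1.3·620 − (620/(0.75·372))·141.5 = 491.6 MPa, capped at F_nt → F'_nt = 491.6 MPa.
R_n = F'_nt · A_b · n = 491.6 × 572.6 × 2 / 1000 = 563 kN.
Design strength φR_n = 0.75 × 563 = 422 kN.

422 kN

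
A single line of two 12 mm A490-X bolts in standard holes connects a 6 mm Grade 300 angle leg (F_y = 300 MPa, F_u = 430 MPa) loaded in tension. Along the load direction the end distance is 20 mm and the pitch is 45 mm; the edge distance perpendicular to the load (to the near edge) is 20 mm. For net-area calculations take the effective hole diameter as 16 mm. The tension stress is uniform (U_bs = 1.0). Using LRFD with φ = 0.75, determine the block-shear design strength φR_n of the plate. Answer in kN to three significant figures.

Shear plane L_v = 20 + 1·45 = 65 mm; A_gv = 65 × 6 = 390 mm².
A_nv = (65 − 1.5·16) × 6 = 246 mm².
A_nt = (20 − 0.5·16) × 6 = 72 mm².
0.6 F_u A_nv = 63.47 kN; 0.6 F_y A_gv = 70.2 kN → shear rupture governs the shear term.
R_n = 63.47 + 1.0 × 430 × 72 / 1000 = 94.43 kN.
Design strength φR_n = 0.75 × 94.43 = 70.8 kN.

70.8 kN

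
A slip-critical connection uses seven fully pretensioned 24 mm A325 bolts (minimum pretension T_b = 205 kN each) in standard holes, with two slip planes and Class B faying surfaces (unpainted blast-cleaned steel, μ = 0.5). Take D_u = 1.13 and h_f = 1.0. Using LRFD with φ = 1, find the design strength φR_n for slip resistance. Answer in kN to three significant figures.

R_n = μ · D_u · h_f · T_b · n_s · n_b = 0.5 × 1.13 × 1.0 × 205 × 2 × 7 = 1622 kN.
Design strength φR_n = 1 × 1622 = 1620 kN.

1620 kN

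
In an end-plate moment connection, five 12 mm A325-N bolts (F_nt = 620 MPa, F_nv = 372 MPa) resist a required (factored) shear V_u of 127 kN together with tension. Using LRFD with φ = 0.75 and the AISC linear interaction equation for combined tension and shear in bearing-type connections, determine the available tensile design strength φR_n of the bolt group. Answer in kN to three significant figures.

A_b = π·12²/4 = 113.1 mm²; f_rv = 127 × 1000 / (5 × 113.1) = 224.6 MPa.
F'_nt = 1.3 F_nt − (F_nt / φF_nv) f_rv = 1.3·620 − (620/(0.75·372))·224.6 = 306.9 MPa, capped at F_nt → F'_nt = 306.9 MPa.
R_n = F'_nt · A_b · n = 306.9 × 113.1 × 5 / 1000 = 173.6 kN.
Design strength φR_n = 0.75 × 173.6 = 130 kN.

130 kN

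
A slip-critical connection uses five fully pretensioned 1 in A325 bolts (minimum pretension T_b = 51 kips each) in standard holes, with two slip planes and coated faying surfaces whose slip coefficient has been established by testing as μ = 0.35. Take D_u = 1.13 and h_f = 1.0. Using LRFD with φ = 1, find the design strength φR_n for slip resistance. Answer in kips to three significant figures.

R_n = μ · D_u · h_f · T_b · n_s · n_b = 0.35 × 1.13 × 1.0 × 51 × 2 × 5 = 201.7 kips.
Design strength φR_n = 1 × 201.7 = 202 kips.

202 kips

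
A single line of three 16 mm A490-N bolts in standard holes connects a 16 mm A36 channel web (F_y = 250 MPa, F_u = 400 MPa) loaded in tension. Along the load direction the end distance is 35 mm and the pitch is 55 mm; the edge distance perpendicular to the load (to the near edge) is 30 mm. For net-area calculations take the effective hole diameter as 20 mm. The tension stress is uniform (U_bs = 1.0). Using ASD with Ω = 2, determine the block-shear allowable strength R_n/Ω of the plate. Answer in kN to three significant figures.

238 kN

Shear plane L_v = 35 + 2·55 = 145 mm; A_gv = 145 × 16 = 2320 mm².
A_nv = (145 − 2.5·20) × 16 = 1520 mm².
A_nt = (30 − 0.5·20) × 16 = 320 mm².
0.6 F_u A_nv = 364.8 kN; 0.6 F_y A_gv = 348 kN → shear yielding governs the shear term.
R_n = 348 + 1.0 × 400 × 320 / 1000 = 476 kN.
Allowable strength R_n/Ω = 476 / 2 = 238 kN.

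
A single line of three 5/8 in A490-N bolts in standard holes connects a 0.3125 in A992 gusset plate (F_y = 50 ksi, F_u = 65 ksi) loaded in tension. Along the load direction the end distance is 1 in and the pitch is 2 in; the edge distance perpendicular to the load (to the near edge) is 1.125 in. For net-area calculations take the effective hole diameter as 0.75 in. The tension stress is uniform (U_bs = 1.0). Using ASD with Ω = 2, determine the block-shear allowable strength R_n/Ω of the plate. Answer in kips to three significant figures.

Shear plane L_v = 1 + 2·2 = 5 in; A_gv = 5 × 0.3125 = 1.562 in².
A_nv = (5 − 2.5·0.75) × 0.3125 = 0.9766 in².
A_nt = (1.125 − 0.5·0.75) × 0.3125 = 0.2344 in².
0.6 F_u A_nv = 38.09 kips; 0.6 F_y A_gv = 46.88 kips → shear rupture governs the shear term.
R_n = 38.09 + 1.0 × 65 × 0.2344 = 53.32 kips.
Allowable strength R_n/Ω = 53.32 / 2 = 26.7 kips.

26.7 kips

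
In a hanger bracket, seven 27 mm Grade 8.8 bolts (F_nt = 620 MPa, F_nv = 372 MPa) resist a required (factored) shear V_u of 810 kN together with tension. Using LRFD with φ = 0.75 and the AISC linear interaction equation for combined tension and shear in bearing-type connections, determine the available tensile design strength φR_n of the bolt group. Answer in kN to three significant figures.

A_b = π·27²/4 = 572.6 mm²; f_rv = 810 × 1000 / (7 × 572.6) = 202.1 MPa.
F'_nt = 1.3 F_nt − (F_nt / φF_nv) f_rv = 1.3·620 − (620/(0.75·372))·202.1 = 356.9 MPa, capped at F_nt → F'_nt = 356.9 MPa.
R_n = F'_nt · A_b · n = 356.9 × 572.6 × 7 / 1000 = 1430 kN.
Design strength φR_n = 0.75 × 1430 = 1070 kN.

1070 kN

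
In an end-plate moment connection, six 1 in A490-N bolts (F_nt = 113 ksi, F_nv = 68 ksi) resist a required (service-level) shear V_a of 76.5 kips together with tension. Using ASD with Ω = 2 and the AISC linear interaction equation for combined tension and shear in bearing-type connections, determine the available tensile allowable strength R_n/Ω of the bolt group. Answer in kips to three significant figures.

219 kips

A_b = π·1²/4 = 0.7854 in²; f_rv = 76.5 / (6 × 0.7854) = 16.23 ksi.
F'_nt = 1.3 F_nt − (Ω F_nt / F_nv) f_rv = 1.3·113 − (2·113/68)·16.23 = 92.95 ksi, capped at F_nt → F'_nt = 92.95 ksi.
R_n = F'_nt · A_b · n = 92.95 × 0.7854 × 6 = 438 kips.
Allowable strength R_n/Ω = 438 / 2 = 219 kips.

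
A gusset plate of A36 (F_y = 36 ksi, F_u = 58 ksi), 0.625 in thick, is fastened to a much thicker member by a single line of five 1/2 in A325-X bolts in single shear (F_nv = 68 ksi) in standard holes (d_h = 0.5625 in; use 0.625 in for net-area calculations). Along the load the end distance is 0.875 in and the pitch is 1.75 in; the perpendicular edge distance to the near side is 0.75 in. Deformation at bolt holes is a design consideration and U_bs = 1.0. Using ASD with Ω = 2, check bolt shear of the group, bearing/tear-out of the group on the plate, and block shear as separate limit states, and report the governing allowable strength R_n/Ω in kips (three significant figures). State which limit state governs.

Bolt shear: A_b = π·0.5²/4 = 0.1963 in²; R_n = 68 × 0.1963 × 5 × 1 = 66.76 kips → 66.76 / 2 = 33.4 kips.
Bearing: edge l_c = 0.5938, r_n = 25.83 kips; interior l_c = 1.188, r_n = 43.5 kips; R_n = 25.83 + 4·43.5 = 199.8 kips → 99.9 kips.
Block shear: A_gv = 4.922, A_nv = 3.164, A_nt = 0.2734 in²; R_n = min(0.6F_uA_nv, 0.6F_yA_gv) + U_bs·F_u·A_nt = 122.2 kips → 61.1 kips.
Bolt shear governs: 33.4 kips.

33.4 kips (bolt shear governs)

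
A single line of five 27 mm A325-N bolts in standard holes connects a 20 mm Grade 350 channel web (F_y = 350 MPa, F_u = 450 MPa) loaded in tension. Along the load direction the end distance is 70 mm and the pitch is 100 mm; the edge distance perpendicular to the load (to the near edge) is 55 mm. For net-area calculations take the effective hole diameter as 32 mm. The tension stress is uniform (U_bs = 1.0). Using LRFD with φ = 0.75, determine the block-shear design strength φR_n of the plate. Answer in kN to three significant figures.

1580 kN

Shear plane L_v = 70 + 4·100 = 470 mm; A_gv = 470 × 20 = 9400 mm².
A_nv = (470 − 4.5·32) × 20 = 6520 mm².
A_nt = (55 − 0.5·32) × 20 = 780 mm².
0.6 F_u A_nv = 1760 kN; 0.6 F_y A_gv = 1974 kN → shear rupture governs the shear term.
R_n = 1760 + 1.0 × 450 × 780 / 1000 = 2111 kN.
Design strength φR_n = 0.75 × 2111 = 1580 kN.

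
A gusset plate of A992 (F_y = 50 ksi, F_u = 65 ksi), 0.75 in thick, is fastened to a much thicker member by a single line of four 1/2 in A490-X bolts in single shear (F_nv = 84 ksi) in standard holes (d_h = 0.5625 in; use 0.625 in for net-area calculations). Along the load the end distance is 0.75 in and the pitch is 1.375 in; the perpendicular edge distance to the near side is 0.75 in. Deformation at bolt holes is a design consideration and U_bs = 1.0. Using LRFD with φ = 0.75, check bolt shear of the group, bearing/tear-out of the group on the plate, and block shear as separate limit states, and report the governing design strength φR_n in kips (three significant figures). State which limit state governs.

49.5 kips (bolt shear governs)

Bolt shear: A_b = π·0.5²/4 = 0.1963 in²; R_n = 84 × 0.1963 × 4 × 1 = 65.97 kips → 0.75 × 65.97 = 49.5 kips.
Bearing: edge l_c = 0.4688, r_n = 27.42 kips; interior l_c = 0.8125, r_n = 47.53 kips; R_n = 27.42 + 3·47.53 = 170 kips → 128 kips.
Block shear: A_gv = 3.656, A_nv = 2.016, A_nt = 0.3281 in²; R_n = min(0.6F_uA_nv, 0.6F_yA_gv) + U_bs·F_u·A_nt = 99.94 kips → 75 kips.
Bolt shear governs: 49.5 kips.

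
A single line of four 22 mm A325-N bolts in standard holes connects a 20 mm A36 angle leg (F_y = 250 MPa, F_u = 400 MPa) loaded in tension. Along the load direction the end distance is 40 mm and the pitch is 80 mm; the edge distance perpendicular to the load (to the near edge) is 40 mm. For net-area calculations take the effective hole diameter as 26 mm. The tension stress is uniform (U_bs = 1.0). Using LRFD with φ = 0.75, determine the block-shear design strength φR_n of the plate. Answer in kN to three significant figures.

Shear plane L_v = 40 + 3·80 = 280 mm; A_gv = 280 × 20 = 5600 mm².
A_nv = (280 − 3.5·26) × 20 = 3780 mm².
A_nt = (40 − 0.5·26) × 20 = 540 mm².
0.6 F_u A_nv = 907.2 kN; 0.6 F_y A_gv = 840 kN → shear yielding governs the shear term.
R_n = 840 + 1.0 × 400 × 540 / 1000 = 1056 kN.
Design strength φR_n = 0.75 × 1056 = 792 kN.

792 kN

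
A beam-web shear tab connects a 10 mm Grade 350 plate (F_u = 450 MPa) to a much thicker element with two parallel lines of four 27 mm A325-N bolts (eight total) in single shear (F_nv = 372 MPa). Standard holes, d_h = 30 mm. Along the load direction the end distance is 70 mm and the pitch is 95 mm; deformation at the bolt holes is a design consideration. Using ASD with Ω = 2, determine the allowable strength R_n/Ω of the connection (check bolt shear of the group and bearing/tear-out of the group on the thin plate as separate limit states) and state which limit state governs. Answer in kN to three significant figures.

Bolt shear: A_b = π·27²/4 = 572.6 mm²; R_n = 372 × 572.6 × 8 × 1 / 1000 = 1704 kN → 1704 / 2 = 852 kN.
Bearing (1.2 l_c t F_u ≤ 2.4 d t F_u): upper limit = 2.4·27·10·450 / 1000 = 291.6 kN.
  Edge l_c = 70 − 30/2 = 55 → r_n = 291.6 kN; interior l_c = 95 − 30 = 65 → r_n = 291.6 kN.
  R_n,bearing = 2·291.6 + 6·291.6 = 2333 kN → 2333 / 2 = 1170 kN.
Bolt shear governs: 852 kN.

852 kN (bolt shear governs)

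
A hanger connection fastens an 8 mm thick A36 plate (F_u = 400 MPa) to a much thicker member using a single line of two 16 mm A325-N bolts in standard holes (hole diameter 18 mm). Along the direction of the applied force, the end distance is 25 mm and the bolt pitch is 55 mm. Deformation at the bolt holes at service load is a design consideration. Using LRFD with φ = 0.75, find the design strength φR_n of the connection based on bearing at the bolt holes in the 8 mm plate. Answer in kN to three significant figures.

Per bolt r_n = 1.2 l_c t F_u ≤ 2.4 d t F_u; upper limit = 2.4 × 16 × 8 × 400 / 1000 = 122.9 kN.
Edge bolt: l_c = 25 − 18/2 = 16 mm → 1.2 × 16 × 8 × 400 / 1000 = 61.44 → r_n = 61.44 kN.
Interior bolts: l_c = 55 − 18 = 37 mm → 1.2 × 37 × 8 × 400 / 1000 = 142.1 → r_n = 122.9 kN.
R_n = 1 × 61.44 + 1 × 122.9 = 184.3 kN.
Design strength φR_n = 0.75 × 184.3 = 138 kN.

138 kN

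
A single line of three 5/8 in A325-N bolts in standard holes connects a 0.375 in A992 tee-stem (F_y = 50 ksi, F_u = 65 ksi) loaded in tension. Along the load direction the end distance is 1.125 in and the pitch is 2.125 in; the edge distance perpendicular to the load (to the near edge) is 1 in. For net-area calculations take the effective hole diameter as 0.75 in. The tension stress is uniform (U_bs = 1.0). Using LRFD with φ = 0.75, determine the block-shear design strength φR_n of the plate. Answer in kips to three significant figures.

49.8 kips

Shear plane L_v = 1.125 + 2·2.125 = 5.375 in; A_gv = 5.375 × 0.375 = 2.016 in².
A_nv = (5.375 − 2.5·0.75) × 0.375 = 1.312 in².
A_nt = (1 − 0.5·0.75) × 0.375 = 0.2344 in².
0.6 F_u A_nv = 51.19 kips; 0.6 F_y A_gv = 60.47 kips → shear rupture governs the shear term.
R_n = 51.19 + 1.0 × 65 × 0.2344 = 66.42 kips.
Design strength φR_n = 0.75 × 66.42 = 49.8 kips.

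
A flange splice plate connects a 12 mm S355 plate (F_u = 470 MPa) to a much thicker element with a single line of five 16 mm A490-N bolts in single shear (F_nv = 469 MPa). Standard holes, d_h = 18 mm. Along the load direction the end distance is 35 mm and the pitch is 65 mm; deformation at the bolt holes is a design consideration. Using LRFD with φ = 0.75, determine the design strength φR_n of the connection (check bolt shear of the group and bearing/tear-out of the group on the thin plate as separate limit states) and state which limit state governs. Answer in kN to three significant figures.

Bolt shear: A_b = π·16²/4 = 201.1 mm²; R_n = 469 × 201.1 × 5 × 1 / 1000 = 471.5 kN → 0.75 × 471.5 = 354 kN.
Bearing (1.2 l_c t F_u ≤ 2.4 d t F_u): upper limit = 2.4·16·12·470 / 1000 = 216.6 kN.
  Edge l_c = 35 − 18/2 = 26 → r_n = 176 kN; interior l_c = 65 − 18 = 47 → r_n = 216.6 kN.
  R_n,bearing = 1·176 + 4·216.6 = 1042 kN → 0.75 × 1042 = 782 kN.
Bolt shear governs: 354 kN.

354 kN (bolt shear governs)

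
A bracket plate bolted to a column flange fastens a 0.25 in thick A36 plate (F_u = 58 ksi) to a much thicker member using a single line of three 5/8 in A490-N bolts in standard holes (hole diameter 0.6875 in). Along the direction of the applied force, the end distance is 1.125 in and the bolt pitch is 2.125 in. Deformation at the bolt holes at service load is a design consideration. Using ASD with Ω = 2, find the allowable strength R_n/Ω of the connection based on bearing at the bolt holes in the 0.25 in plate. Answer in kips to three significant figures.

Per bolt r_n = 1.2 l_c t F_u ≤ 2.4 d t F_u; upper limit = 2.4 × 0.625 × 0.25 × 58 = 21.75 kips.
Edge bolt: l_c = 1.125 − 0.6875/2 = 0.7812 in → 1.2 × 0.7812 × 0.25 × 58 = 13.59 → r_n = 13.59 kips.
Interior bolts: l_c = 2.125 − 0.6875 = 1.438 in → 1.2 × 1.438 × 0.25 × 58 = 25.01 → r_n = 21.75 kips.
R_n = 1 × 13.59 + 2 × 21.75 = 57.09 kips.
Allowable strength R_n/Ω = 57.09 / 2 = 28.5 kips.

28.5 kips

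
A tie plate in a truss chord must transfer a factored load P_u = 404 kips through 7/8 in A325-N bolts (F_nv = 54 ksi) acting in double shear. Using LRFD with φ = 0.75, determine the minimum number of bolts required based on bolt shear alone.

A_b = π·0.875²/4 = 0.6013 in².
Per-bolt design strength φR_n = 0.75 × 54 × 0.6013 × 2 = 48.71 kips.
n ≥ 404 / 48.71 = 8.295 → use 9 bolts.

9 bolts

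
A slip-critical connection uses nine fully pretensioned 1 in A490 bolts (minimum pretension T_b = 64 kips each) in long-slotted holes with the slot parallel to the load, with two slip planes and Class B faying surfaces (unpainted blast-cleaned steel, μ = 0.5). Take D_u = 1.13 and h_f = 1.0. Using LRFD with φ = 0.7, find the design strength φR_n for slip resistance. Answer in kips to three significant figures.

456 kips

R_n = μ · D_u · h_f · T_b · n_s · n_b = 0.5 × 1.13 × 1.0 × 64 × 2 × 9 = 650.9 kips.
Design strength φR_n = 0.7 × 650.9 = 456 kips.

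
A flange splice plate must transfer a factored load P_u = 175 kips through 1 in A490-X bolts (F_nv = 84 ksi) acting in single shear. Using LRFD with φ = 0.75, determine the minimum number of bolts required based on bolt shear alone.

A_b = π·1²/4 = 0.7854 in².
Per-bolt design strength φR_n = 0.75 × 84 × 0.7854 × 1 = 49.48 kips.
n ≥ 175 / 49.48 = 3.537 → use 4 bolts.

4 bolts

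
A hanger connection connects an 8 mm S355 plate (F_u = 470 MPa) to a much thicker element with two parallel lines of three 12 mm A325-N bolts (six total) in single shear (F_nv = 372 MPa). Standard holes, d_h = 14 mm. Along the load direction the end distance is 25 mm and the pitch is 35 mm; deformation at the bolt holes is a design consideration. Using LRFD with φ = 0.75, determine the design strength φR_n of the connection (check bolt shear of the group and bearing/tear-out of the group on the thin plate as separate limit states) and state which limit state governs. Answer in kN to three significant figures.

189 kN (bolt shear governs)

Bolt shear: A_b = π·12²/4 = 113.1 mm²; R_n = 372 × 113.1 × 6 × 1 / 1000 = 252.4 kN → 0.75 × 252.4 = 189 kN.
Bearing (1.2 l_c t F_u ≤ 2.4 d t F_u): upper limit = 2.4·12·8·470 / 1000 = 108.3 kN.
  Edge l_c = 25 − 14/2 = 18 → r_n = 81.22 kN; interior l_c = 35 − 14 = 21 → r_n = 94.75 kN.
  R_n,bearing = 2·81.22 + 4·94.75 = 541.4 kN → 0.75 × 541.4 = 406 kN.
Bolt shear governs: 189 kN.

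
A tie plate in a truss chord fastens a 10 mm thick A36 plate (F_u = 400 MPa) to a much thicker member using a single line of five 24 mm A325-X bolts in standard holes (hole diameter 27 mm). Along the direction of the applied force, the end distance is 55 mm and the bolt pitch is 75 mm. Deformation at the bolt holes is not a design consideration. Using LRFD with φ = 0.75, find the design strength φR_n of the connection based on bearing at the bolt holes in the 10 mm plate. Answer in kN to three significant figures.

Per bolt r_n = 1.5 l_c t F_u ≤ 3.0 d t F_u; upper limit = 3.0 × 24 × 10 × 400 / 1000 = 288 kN.
Edge bolt: l_c = 55 − 27/2 = 41.5 mm → 1.5 × 41.5 × 10 × 400 / 1000 = 249 → r_n = 249 kN.
Interior bolts: l_c = 75 − 27 = 48 mm → 1.5 × 48 × 10 × 400 / 1000 = 288 → r_n = 288 kN.
R_n = 1 × 249 + 4 × 288 = 1401 kN.
Design strength φR_n = 0.75 × 1401 = 1050 kN.

1050 kN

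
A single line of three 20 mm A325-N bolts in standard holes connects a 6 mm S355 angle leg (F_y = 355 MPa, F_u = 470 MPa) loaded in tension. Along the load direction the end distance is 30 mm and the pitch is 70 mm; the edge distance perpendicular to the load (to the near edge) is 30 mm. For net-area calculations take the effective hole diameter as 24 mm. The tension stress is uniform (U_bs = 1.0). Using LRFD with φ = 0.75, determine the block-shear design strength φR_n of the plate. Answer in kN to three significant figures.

Shear plane L_v = 30 + 2·70 = 170 mm; A_gv = 170 × 6 = 1020 mm².
A_nv = (170 − 2.5·24) × 6 = 660 mm².
A_nt = (30 − 0.5·24) × 6 = 108 mm².
0.6 F_u A_nv = 186.1 kN; 0.6 F_y A_gv = 217.3 kN → shear rupture governs the shear term.
R_n = 186.1 + 1.0 × 470 × 108 / 1000 = 236.9 kN.
Design strength φR_n = 0.75 × 236.9 = 178 kN.

178 kN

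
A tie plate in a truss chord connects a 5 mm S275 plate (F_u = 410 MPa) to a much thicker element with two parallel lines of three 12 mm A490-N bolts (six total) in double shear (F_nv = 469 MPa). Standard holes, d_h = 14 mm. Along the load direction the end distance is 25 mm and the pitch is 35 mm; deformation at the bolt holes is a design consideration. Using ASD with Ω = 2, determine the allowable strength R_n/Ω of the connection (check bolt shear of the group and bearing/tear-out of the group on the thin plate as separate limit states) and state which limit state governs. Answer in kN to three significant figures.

148 kN (bearing governs)

Bolt shear: A_b = π·12²/4 = 113.1 mm²; R_n = 469 × 113.1 × 6 × 2 / 1000 = 636.5 kN → 636.5 / 2 = 318 kN.
Bearing (1.2 l_c t F_u ≤ 2.4 d t F_u): upper limit = 2.4·12·5·410 / 1000 = 59.04 kN.
  Edge l_c = 25 − 14/2 = 18 → r_n = 44.28 kN; interior l_c = 35 − 14 = 21 → r_n = 51.66 kN.
  R_n,bearing = 2·44.28 + 4·51.66 = 295.2 kN → 295.2 / 2 = 148 kN.
Bearing governs: 148 kN.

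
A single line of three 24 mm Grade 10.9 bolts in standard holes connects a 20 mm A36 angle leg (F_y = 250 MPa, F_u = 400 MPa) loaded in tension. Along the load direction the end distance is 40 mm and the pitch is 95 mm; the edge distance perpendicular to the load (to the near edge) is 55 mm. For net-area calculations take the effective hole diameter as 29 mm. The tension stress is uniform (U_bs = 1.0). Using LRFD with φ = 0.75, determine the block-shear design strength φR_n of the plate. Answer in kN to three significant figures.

Shear plane L_v = 40 + 2·95 = 230 mm; A_gv = 230 × 20 = 4600 mm².
A_nv = (230 − 2.5·29) × 20 = 3150 mm².
A_nt = (55 − 0.5·29) × 20 = 810 mm².
0.6 F_u A_nv = 756 kN; 0.6 F_y A_gv = 690 kN → shear yielding governs the shear term.
R_n = 690 + 1.0 × 400 × 810 / 1000 = 1014 kN.
Design strength φR_n = 0.75 × 1014 = 760 kN.

760 kN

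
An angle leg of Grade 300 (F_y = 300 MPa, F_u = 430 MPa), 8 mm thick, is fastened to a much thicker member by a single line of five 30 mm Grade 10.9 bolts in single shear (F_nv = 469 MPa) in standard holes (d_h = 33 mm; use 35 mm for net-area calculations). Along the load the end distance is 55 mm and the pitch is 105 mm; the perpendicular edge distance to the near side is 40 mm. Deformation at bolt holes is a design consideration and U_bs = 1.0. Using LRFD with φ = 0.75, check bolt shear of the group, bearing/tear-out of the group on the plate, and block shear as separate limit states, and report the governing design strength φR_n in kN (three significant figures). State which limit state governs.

550 kN (block shear governs)

Bolt shear: A_b = π·30²/4 = 706.9 mm²; R_n = 469 × 706.9 × 5 × 1 / 1000 = 1658 kN → 0.75 × 1658 = 1240 kN.
Bearing: edge l_c = 38.5, r_n = 158.9 kN; interior l_c = 72, r_n = 247.7 kN; R_n = 158.9 + 4·247.7 = 1150 kN → 862 kN.
Block shear: A_gv = 3800, A_nv = 2540, A_nt = 180 mm²; R_n = min(0.6F_uA_nv, 0.6F_yA_gv) + U_bs·F_u·A_nt = 732.7 kN → 550 kN.
Block shear governs: 550 kN.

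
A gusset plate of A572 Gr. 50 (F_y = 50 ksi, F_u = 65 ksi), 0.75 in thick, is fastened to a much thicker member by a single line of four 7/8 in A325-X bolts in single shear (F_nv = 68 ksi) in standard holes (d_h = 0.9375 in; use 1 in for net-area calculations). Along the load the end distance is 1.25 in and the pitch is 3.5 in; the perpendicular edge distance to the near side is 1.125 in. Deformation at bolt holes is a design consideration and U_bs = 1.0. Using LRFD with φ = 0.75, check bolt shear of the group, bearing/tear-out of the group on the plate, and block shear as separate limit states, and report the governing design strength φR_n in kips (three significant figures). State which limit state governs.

123 kips (bolt shear governs)

Bolt shear: A_b = π·0.875²/4 = 0.6013 in²; R_n = 68 × 0.6013 × 4 × 1 = 163.6 kips → 0.75 × 163.6 = 123 kips.
Bearing: edge l_c = 0.7812, r_n = 45.7 kips; interior l_c = 2.562, r_n = 102.4 kips; R_n = 45.7 + 3·102.4 = 352.8 kips → 265 kips.
Block shear: A_gv = 8.812, A_nv = 6.188, A_nt = 0.4688 in²; R_n = min(0.6F_uA_nv, 0.6F_yA_gv) + U_bs·F_u·A_nt = 271.8 kips → 204 kips.
Bolt shear governs: 123 kips.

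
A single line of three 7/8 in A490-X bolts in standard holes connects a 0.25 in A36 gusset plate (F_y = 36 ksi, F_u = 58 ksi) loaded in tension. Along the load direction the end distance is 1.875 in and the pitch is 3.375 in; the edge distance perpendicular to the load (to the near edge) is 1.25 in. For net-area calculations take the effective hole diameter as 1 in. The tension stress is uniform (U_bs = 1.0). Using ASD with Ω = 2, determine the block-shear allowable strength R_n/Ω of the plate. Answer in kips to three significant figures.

Shear plane L_v = 1.875 + 2·3.375 = 8.625 in; A_gv = 8.625 × 0.25 = 2.156 in².
A_nv = (8.625 − 2.5·1) × 0.25 = 1.531 in².
A_nt = (1.25 − 0.5·1) × 0.25 = 0.1875 in².
0.6 F_u A_nv = 53.29 kips; 0.6 F_y A_gv = 46.57 kips → shear yielding governs the shear term.
R_n = 46.57 + 1.0 × 58 × 0.1875 = 57.45 kips.
Allowable strength R_n/Ω = 57.45 / 2 = 28.7 kips.

28.7 kips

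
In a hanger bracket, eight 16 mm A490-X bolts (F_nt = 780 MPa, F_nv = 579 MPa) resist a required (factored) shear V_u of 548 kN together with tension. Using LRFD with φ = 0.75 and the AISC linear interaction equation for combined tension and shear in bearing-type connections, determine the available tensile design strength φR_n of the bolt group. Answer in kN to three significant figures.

A_b = π·16²/4 = 201.1 mm²; f_rv = 548 × 1000 / (8 × 201.1) = 340.7 MPa.
F'_nt = 1.3 F_nt − (F_nt / φF_nv) f_rv = 1.3·780 − (780/(0.75·579))·340.7 = 402.1 MPa, capped at F_nt → F'_nt = 402.1 MPa.
R_n = F'_nt · A_b · n = 402.1 × 201.1 × 8 / 1000 = 646.7 kN.
Design strength φR_n = 0.75 × 646.7 = 485 kN.

485 kN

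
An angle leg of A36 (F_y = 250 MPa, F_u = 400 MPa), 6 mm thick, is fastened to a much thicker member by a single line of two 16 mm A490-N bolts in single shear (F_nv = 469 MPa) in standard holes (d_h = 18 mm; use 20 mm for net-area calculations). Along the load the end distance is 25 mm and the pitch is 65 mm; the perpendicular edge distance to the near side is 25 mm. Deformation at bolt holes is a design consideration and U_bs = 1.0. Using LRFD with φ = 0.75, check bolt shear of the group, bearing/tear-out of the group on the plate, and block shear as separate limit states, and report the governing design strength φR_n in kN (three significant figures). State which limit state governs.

Bolt shear: A_b = π·16²/4 = 201.1 mm²; R_n = 469 × 201.1 × 2 × 1 / 1000 = 188.6 kN → 0.75 × 188.6 = 141 kN.
Bearing: edge l_c = 16, r_n = 46.08 kN; interior l_c = 47, r_n = 92.16 kN; R_n = 46.08 + 1·92.16 = 138.2 kN → 104 kN.
Block shear: A_gv = 540, A_nv = 360, A_nt = 90 mm²; R_n = min(0.6F_uA_nv, 0.6F_yA_gv) + U_bs·F_u·A_nt = 117 kN → 87.8 kN.
Block shear governs: 87.8 kN.

87.8 kN (block shear governs)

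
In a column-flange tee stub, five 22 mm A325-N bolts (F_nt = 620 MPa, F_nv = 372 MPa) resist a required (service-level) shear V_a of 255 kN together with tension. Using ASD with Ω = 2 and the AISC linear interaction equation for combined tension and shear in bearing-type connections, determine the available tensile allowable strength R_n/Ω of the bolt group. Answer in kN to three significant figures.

A_b = π·22²/4 = 380.1 mm²; f_rv = 255 × 1000 / (5 × 380.1) = 134.2 MPa.
F'_nt = 1.3 F_nt − (Ω F_nt / F_nv) f_rv = 1.3·620 − (2·620/372)·134.2 = 358.8 MPa, capped at F_nt → F'_nt = 358.8 MPa.
R_n = F'_nt · A_b · n = 358.8 × 380.1 × 5 / 1000 = 681.9 kN.
Allowable strength R_n/Ω = 681.9 / 2 = 341 kN.

341 kN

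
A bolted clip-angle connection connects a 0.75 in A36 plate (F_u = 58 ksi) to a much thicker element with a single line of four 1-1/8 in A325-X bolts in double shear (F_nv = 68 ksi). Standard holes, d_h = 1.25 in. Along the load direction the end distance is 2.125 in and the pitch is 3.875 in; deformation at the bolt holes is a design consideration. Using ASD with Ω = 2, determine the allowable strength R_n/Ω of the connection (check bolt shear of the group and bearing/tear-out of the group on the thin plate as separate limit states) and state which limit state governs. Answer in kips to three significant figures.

Bolt shear: A_b = π·1.125²/4 = 0.994 in²; R_n = 68 × 0.994 × 4 × 2 = 540.7 kips → 540.7 / 2 = 270 kips.
Bearing (1.2 l_c t F_u ≤ 2.4 d t F_u): upper limit = 2.4·1.125·0.75·58 = 117.4 kips.
  Edge l_c = 2.125 − 1.25/2 = 1.5 → r_n = 78.3 kips; interior l_c = 3.875 − 1.25 = 2.625 → r_n = 117.4 kips.
  R_n,bearing = 1·78.3 + 3·117.4 = 430.6 kips → 430.6 / 2 = 215 kips.
Bearing governs: 215 kips.

215 kips (bearing governs)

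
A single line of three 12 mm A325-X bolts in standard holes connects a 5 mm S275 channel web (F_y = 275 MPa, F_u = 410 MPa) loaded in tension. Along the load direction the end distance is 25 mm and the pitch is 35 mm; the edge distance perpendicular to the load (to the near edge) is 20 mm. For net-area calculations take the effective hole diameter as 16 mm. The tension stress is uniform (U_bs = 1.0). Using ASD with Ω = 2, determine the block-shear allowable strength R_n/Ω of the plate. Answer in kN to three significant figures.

46.1 kN

Shear plane L_v = 25 + 2·35 = 95 mm; A_gv = 95 × 5 = 475 mm².
A_nv = (95 − 2.5·16) × 5 = 275 mm².
A_nt = (20 − 0.5·16) × 5 = 60 mm².
0.6 F_u A_nv = 67.65 kN; 0.6 F_y A_gv = 78.38 kN → shear rupture governs the shear term.
R_n = 67.65 + 1.0 × 410 × 60 / 1000 = 92.25 kN.
Allowable strength R_n/Ω = 92.25 / 2 = 46.1 kN.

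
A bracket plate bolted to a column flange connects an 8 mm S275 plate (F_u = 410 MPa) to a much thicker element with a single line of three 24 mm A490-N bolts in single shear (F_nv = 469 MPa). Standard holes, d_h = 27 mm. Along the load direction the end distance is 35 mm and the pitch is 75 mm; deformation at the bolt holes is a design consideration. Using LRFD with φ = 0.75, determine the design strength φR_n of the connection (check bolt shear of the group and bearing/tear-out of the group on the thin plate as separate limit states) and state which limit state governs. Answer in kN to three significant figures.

347 kN (bearing governs)

Bolt shear: A_b = π·24²/4 = 452.4 mm²; R_n = 469 × 452.4 × 3 × 1 / 1000 = 636.5 kN → 0.75 × 636.5 = 477 kN.
Bearing (1.2 l_c t F_u ≤ 2.4 d t F_u): upper limit = 2.4·24·8·410 / 1000 = 188.9 kN.
  Edge l_c = 35 − 27/2 = 21.5 → r_n = 84.62 kN; interior l_c = 75 − 27 = 48 → r_n = 188.9 kN.
  R_n,bearing = 1·84.62 + 2·188.9 = 462.5 kN → 0.75 × 462.5 = 347 kN.
Bearing governs: 347 kN.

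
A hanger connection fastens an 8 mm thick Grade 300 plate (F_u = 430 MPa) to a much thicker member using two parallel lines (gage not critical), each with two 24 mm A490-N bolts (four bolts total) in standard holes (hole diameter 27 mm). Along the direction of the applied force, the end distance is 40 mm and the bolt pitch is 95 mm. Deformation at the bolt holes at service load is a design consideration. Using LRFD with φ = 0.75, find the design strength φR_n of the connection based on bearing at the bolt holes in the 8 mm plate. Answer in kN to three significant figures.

Per bolt r_n = 1.2 l_c t F_u ≤ 2.4 d t F_u; upper limit = 2.4 × 24 × 8 × 430 / 1000 = 198.1 kN.
Edge bolt: l_c = 40 − 27/2 = 26.5 mm → 1.2 × 26.5 × 8 × 430 / 1000 = 109.4 → r_n = 109.4 kN.
Interior bolts: l_c = 95 − 27 = 68 mm → 1.2 × 68 × 8 × 430 / 1000 = 280.7 → r_n = 198.1 kN.
R_n = 2 × 109.4 + 2 × 198.1 = 615.1 kN.
Design strength φR_n = 0.75 × 615.1 = 461 kN.

461 kN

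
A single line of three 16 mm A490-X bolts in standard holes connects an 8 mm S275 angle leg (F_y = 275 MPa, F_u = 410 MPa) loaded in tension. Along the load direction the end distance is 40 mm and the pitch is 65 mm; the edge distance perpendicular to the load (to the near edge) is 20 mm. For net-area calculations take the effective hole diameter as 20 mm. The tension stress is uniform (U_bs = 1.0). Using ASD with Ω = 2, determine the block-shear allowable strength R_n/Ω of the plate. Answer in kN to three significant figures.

Shear plane L_v = 40 + 2·65 = 170 mm; A_gv = 170 × 8 = 1360 mm².
A_nv = (170 − 2.5·20) × 8 = 960 mm².
A_nt = (20 − 0.5·20) × 8 = 80 mm².
0.6 F_u A_nv = 236.2 kN; 0.6 F_y A_gv = 224.4 kN → shear yielding governs the shear term.
R_n = 224.4 + 1.0 × 410 × 80 / 1000 = 257.2 kN.
Allowable strength R_n/Ω = 257.2 / 2 = 129 kN.

129 kN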